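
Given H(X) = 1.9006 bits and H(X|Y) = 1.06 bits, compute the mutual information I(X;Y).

I(X;Y) = H(X) - H(X|Y)
I(X;Y) = 1.9006 - 1.06 = 0.8406 bits


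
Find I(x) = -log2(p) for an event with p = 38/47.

Information content I(x) = -log₂(p(x))
I = -log₂(38/47) = -log₂(0.8085)
I = 0.3067 bits


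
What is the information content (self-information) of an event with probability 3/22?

Information content I(x) = -log₂(p(x))
I = -log₂(3/22) = -log₂(0.1364)
I = 2.8745 bits


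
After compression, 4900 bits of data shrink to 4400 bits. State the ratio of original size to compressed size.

Compression ratio = Original / Compressed
= 4900 / 4400 = 1.11:1


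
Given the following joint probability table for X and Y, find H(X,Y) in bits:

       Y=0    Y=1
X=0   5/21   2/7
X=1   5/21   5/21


H(X,Y) = -Σ p(x,y) log₂ p(x,y)
  p(0,0)=5/21: -0.2381 × log₂(0.2381) = 0.4929
  p(0,1)=2/7: -0.2857 × log₂(0.2857) = 0.5164
  p(1,0)=5/21: -0.2381 × log₂(0.2381) = 0.4929
  p(1,1)=5/21: -0.2381 × log₂(0.2381) = 0.4929
H(X,Y) = 1.9952 bits


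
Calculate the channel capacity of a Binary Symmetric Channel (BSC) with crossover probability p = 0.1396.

For BSC with error probability p:
C = 1 - H(p) where H(p) is binary entropy
H(0.1396) = -0.1396 × log₂(0.1396) - 0.8604 × log₂(0.8604)
H(p) = 0.5832
C = 1 - 0.5832 = 0.4168 bits/use


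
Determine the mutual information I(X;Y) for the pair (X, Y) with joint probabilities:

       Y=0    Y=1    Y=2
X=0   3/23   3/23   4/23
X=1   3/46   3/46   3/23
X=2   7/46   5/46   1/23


H(X) = 1.5505, H(Y) = 1.5822, H(X,Y) = 3.0605
I(X;Y) = H(X) + H(Y) - H(X,Y) = 0.0722 bits


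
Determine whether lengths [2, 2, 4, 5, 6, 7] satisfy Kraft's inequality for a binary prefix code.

Kraft inequality: Σ 2^(-l_i) ≤ 1 for prefix-free code
Calculating: 2^(-2) + 2^(-2) + 2^(-4) + 2^(-5) + 2^(-6) + 2^(-7)
= 0.25 + 0.25 + 0.0625 + 0.03125 + 0.015625 + 0.0078125
= 0.6172
Since 0.6172 ≤ 1, prefix-free code exists


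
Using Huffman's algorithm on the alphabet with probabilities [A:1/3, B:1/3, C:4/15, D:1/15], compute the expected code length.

Huffman tree construction:
Combine smallest probabilities repeatedly
Resulting codes:
  A: 10 (length 2)
  B: 11 (length 2)
  C: 01 (length 2)
  D: 00 (length 2)
Average length = Σ p(s) × length(s) = 2.0000 bits


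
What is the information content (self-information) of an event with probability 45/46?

Information content I(x) = -log₂(p(x))
I = -log₂(45/46) = -log₂(0.9783)
I = 0.0317 bits


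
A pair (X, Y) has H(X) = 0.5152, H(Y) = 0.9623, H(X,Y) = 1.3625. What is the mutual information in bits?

I(X;Y) = H(X) + H(Y) - H(X,Y)
I(X;Y) = 0.5152 + 0.9623 - 1.3625 = 0.115 bits


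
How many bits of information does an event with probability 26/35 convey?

Information content I(x) = -log₂(p(x))
I = -log₂(26/35) = -log₂(0.7429)
I = 0.4288 bits


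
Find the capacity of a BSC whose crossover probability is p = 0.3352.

For BSC with error probability p:
C = 1 - H(p) where H(p) is binary entropy
H(0.3352) = -0.3352 × log₂(0.3352) - 0.6648 × log₂(0.6648)
H(p) = 0.9202
C = 1 - 0.9202 = 0.0798 bits/use


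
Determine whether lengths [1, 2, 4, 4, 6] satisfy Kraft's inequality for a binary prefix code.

Kraft inequality: Σ 2^(-l_i) ≤ 1 for prefix-free code
Calculating: 2^(-1) + 2^(-2) + 2^(-4) + 2^(-4) + 2^(-6)
= 0.5 + 0.25 + 0.0625 + 0.0625 + 0.015625
= 0.8906
Since 0.8906 ≤ 1, prefix-free code exists


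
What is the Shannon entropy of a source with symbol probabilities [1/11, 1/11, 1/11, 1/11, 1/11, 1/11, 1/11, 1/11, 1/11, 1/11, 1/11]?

H(X) = -Σ p(x) log₂ p(x)
  -1/11 × log₂(1/11) = 0.3145
  -1/11 × log₂(1/11) = 0.3145
  -1/11 × log₂(1/11) = 0.3145
  -1/11 × log₂(1/11) = 0.3145
  -1/11 × log₂(1/11) = 0.3145
  -1/11 × log₂(1/11) = 0.3145
  -1/11 × log₂(1/11) = 0.3145
  -1/11 × log₂(1/11) = 0.3145
  -1/11 × log₂(1/11) = 0.3145
  -1/11 × log₂(1/11) = 0.3145
  -1/11 × log₂(1/11) = 0.3145
H(X) = 3.4594 bits


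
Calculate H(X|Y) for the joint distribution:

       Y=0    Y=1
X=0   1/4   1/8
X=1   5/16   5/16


H(X|Y) = Σ_y p(y) H(X|Y=y)
  p(Y=0) = 9/16, H(X|Y=0) = 0.9911
  p(Y=1) = 7/16, H(X|Y=1) = 0.8631
H(X|Y) = 0.5625×0.9911 + 0.4375×0.8631 = 0.9351 bits


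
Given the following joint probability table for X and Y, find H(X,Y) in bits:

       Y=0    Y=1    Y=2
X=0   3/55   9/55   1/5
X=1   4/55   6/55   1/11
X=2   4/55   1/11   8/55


H(X,Y) = -Σ p(x,y) log₂ p(x,y)
  p(0,0)=3/55: -0.0545 × log₂(0.0545) = 0.2289
  p(0,1)=9/55: -0.1636 × log₂(0.1636) = 0.4273
  p(0,2)=1/5: -0.2000 × log₂(0.2000) = 0.4644
  p(1,0)=4/55: -0.0727 × log₂(0.0727) = 0.2750
  p(1,1)=6/55: -0.1091 × log₂(0.1091) = 0.3487
  p(1,2)=1/11: -0.0909 × log₂(0.0909) = 0.3145
  p(2,0)=4/55: -0.0727 × log₂(0.0727) = 0.2750
  p(2,1)=1/11: -0.0909 × log₂(0.0909) = 0.3145
  p(2,2)=8/55: -0.1455 × log₂(0.1455) = 0.4046
H(X,Y) = 3.0529 bits


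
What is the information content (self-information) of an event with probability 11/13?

Information content I(x) = -log₂(p(x))
I = -log₂(11/13) = -log₂(0.8462)
I = 0.2410 bits


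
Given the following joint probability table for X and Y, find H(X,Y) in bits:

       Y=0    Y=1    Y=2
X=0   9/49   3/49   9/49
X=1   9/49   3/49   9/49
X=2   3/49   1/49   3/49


H(X,Y) = -Σ p(x,y) log₂ p(x,y)
  p(0,0)=9/49: -0.1837 × log₂(0.1837) = 0.4490
  p(0,1)=3/49: -0.0612 × log₂(0.0612) = 0.2467
  p(0,2)=9/49: -0.1837 × log₂(0.1837) = 0.4490
  p(1,0)=9/49: -0.1837 × log₂(0.1837) = 0.4490
  p(1,1)=3/49: -0.0612 × log₂(0.0612) = 0.2467
  p(1,2)=9/49: -0.1837 × log₂(0.1837) = 0.4490
  p(2,0)=3/49: -0.0612 × log₂(0.0612) = 0.2467
  p(2,1)=1/49: -0.0204 × log₂(0.0204) = 0.1146
  p(2,2)=3/49: -0.0612 × log₂(0.0612) = 0.2467
H(X,Y) = 2.8976 bits


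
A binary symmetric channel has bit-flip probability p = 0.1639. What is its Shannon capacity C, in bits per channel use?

For BSC with error probability p:
C = 1 - H(p) where H(p) is binary entropy
H(0.1639) = -0.1639 × log₂(0.1639) - 0.8361 × log₂(0.8361)
H(p) = 0.6436
C = 1 - 0.6436 = 0.3564 bits/use


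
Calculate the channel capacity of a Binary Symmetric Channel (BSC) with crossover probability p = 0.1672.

For BSC with error probability p:
C = 1 - H(p) where H(p) is binary entropy
H(0.1672) = -0.1672 × log₂(0.1672) - 0.8328 × log₂(0.8328)
H(p) = 0.6513
C = 1 - 0.6513 = 0.3487 bits/use


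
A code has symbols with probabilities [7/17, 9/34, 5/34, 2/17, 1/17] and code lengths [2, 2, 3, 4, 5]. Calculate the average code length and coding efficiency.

Average length L = Σ p_i × l_i = 2.5588 bits
Entropy H = 2.0451 bits
Efficiency η = H/L × 100% = 79.92%


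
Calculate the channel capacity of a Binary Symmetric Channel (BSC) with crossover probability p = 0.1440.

For BSC with error probability p:
C = 1 - H(p) where H(p) is binary entropy
H(0.1440) = -0.1440 × log₂(0.1440) - 0.8560 × log₂(0.8560)
H(p) = 0.5946
C = 1 - 0.5946 = 0.4054 bits/use


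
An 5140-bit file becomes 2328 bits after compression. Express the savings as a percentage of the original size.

Space savings = (1 - Compressed/Original) × 100%
= (1 - 2328/5140) × 100%
= 54.71%


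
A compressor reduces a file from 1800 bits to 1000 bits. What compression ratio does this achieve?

Compression ratio = Original / Compressed
= 1800 / 1000 = 1.80:1


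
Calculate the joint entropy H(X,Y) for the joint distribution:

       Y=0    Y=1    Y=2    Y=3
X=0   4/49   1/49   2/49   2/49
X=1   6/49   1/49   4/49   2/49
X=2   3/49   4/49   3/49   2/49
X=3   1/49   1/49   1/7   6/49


H(X,Y) = -Σ p(x,y) log₂ p(x,y)
  p(0,0)=4/49: -0.0816 × log₂(0.0816) = 0.2951
  p(0,1)=1/49: -0.0204 × log₂(0.0204) = 0.1146
  p(0,2)=2/49: -0.0408 × log₂(0.0408) = 0.1884
  p(0,3)=2/49: -0.0408 × log₂(0.0408) = 0.1884
  p(1,0)=6/49: -0.1224 × log₂(0.1224) = 0.3710
  p(1,1)=1/49: -0.0204 × log₂(0.0204) = 0.1146
  p(1,2)=4/49: -0.0816 × log₂(0.0816) = 0.2951
  p(1,3)=2/49: -0.0408 × log₂(0.0408) = 0.1884
  p(2,0)=3/49: -0.0612 × log₂(0.0612) = 0.2467
  p(2,1)=4/49: -0.0816 × log₂(0.0816) = 0.2951
  p(2,2)=3/49: -0.0612 × log₂(0.0612) = 0.2467
  p(2,3)=2/49: -0.0408 × log₂(0.0408) = 0.1884
  p(3,0)=1/49: -0.0204 × log₂(0.0204) = 0.1146
  p(3,1)=1/49: -0.0204 × log₂(0.0204) = 0.1146
  p(3,2)=1/7: -0.1429 × log₂(0.1429) = 0.4011
  p(3,3)=6/49: -0.1224 × log₂(0.1224) = 0.3710
H(X,Y) = 3.7335 bits


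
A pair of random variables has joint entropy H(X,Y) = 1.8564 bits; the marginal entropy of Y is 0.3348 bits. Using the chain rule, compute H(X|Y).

Chain rule: H(X,Y) = H(X|Y) + H(Y)
H(X|Y) = H(X,Y) - H(Y) = 1.8564 - 0.3348 = 1.5216 bits


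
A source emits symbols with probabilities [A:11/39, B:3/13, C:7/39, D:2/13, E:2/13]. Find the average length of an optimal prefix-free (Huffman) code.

Huffman tree construction:
Combine smallest probabilities repeatedly
Resulting codes:
  A: 10 (length 2)
  B: 01 (length 2)
  C: 00 (length 2)
  D: 110 (length 3)
  E: 111 (length 3)
Average length = Σ p(s) × length(s) = 2.3077 bits


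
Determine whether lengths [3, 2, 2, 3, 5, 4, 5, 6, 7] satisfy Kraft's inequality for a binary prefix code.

Kraft inequality: Σ 2^(-l_i) ≤ 1 for prefix-free code
Calculating: 2^(-3) + 2^(-2) + 2^(-2) + 2^(-3) + 2^(-5) + 2^(-4) + 2^(-5) + 2^(-6) + 2^(-7)
= 0.125 + 0.25 + 0.25 + 0.125 + 0.03125 + 0.0625 + 0.03125 + 0.015625 + 0.0078125
= 0.8984
Since 0.8984 ≤ 1, prefix-free code exists


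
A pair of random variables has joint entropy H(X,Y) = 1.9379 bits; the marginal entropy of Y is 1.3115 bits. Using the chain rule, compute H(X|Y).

Chain rule: H(X,Y) = H(X|Y) + H(Y)
H(X|Y) = H(X,Y) - H(Y) = 1.9379 - 1.3115 = 0.6264 bits


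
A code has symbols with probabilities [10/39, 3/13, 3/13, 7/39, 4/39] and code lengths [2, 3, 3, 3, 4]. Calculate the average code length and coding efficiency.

Average length L = Σ p_i × l_i = 2.8462 bits
Entropy H = 2.2616 bits
Efficiency η = H/L × 100% = 79.46%


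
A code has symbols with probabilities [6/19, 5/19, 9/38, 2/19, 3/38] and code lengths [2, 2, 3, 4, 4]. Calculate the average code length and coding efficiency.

Average length L = Σ p_i × l_i = 2.6053 bits
Entropy H = 2.1552 bits
Efficiency η = H/L × 100% = 82.73%


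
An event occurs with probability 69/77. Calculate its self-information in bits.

Information content I(x) = -log₂(p(x))
I = -log₂(69/77) = -log₂(0.8961)
I = 0.1583 bits


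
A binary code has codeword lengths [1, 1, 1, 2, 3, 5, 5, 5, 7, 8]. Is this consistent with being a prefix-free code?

Kraft inequality: Σ 2^(-l_i) ≤ 1 for prefix-free code
Calculating: 2^(-1) + 2^(-1) + 2^(-1) + 2^(-2) + 2^(-3) + 2^(-5) + 2^(-5) + 2^(-5) + 2^(-7) + 2^(-8)
= 0.5 + 0.5 + 0.5 + 0.25 + 0.125 + 0.03125 + 0.03125 + 0.03125 + 0.0078125 + 0.00390625
= 1.9805
Since 1.9805 > 1, prefix-free code does not exist


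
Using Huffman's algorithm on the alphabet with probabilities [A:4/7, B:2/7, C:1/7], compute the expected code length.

Huffman tree construction:
Combine smallest probabilities repeatedly
Resulting codes:
  A: 1 (length 1)
  B: 01 (length 2)
  C: 00 (length 2)
Average length = Σ p(s) × length(s) = 1.4286 bits


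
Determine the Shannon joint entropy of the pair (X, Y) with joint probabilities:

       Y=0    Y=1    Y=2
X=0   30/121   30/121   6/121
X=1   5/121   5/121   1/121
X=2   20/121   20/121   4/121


H(X,Y) = -Σ p(x,y) log₂ p(x,y)
  p(0,0)=30/121: -0.2479 × log₂(0.2479) = 0.4988
  p(0,1)=30/121: -0.2479 × log₂(0.2479) = 0.4988
  p(0,2)=6/121: -0.0496 × log₂(0.0496) = 0.2149
  p(1,0)=5/121: -0.0413 × log₂(0.0413) = 0.1900
  p(1,1)=5/121: -0.0413 × log₂(0.0413) = 0.1900
  p(1,2)=1/121: -0.0083 × log₂(0.0083) = 0.0572
  p(2,0)=20/121: -0.1653 × log₂(0.1653) = 0.4292
  p(2,1)=20/121: -0.1653 × log₂(0.1653) = 0.4292
  p(2,2)=4/121: -0.0331 × log₂(0.0331) = 0.1626
H(X,Y) = 2.6708 bits


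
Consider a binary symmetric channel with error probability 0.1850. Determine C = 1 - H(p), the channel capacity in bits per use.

For BSC with error probability p:
C = 1 - H(p) where H(p) is binary entropy
H(0.1850) = -0.1850 × log₂(0.1850) - 0.8150 × log₂(0.8150)
H(p) = 0.6909
C = 1 - 0.6909 = 0.3091 bits/use


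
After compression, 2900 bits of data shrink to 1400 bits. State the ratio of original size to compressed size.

Compression ratio = Original / Compressed
= 2900 / 1400 = 2.07:1


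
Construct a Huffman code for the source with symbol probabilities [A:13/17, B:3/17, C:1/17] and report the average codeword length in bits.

Huffman tree construction:
Combine smallest probabilities repeatedly
Resulting codes:
  A: 1 (length 1)
  B: 01 (length 2)
  C: 00 (length 2)
Average length = Σ p(s) × length(s) = 1.2353 bits


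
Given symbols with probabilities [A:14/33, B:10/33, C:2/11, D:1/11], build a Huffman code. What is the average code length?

Huffman tree construction:
Combine smallest probabilities repeatedly
Resulting codes:
  A: 0 (length 1)
  B: 11 (length 2)
  C: 101 (length 3)
  D: 100 (length 3)
Average length = Σ p(s) × length(s) = 1.8485 bits


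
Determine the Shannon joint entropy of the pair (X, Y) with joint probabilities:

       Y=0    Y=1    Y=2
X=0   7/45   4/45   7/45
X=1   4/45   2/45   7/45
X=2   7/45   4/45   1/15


H(X,Y) = -Σ p(x,y) log₂ p(x,y)
  p(0,0)=7/45: -0.1556 × log₂(0.1556) = 0.4176
  p(0,1)=4/45: -0.0889 × log₂(0.0889) = 0.3104
  p(0,2)=7/45: -0.1556 × log₂(0.1556) = 0.4176
  p(1,0)=4/45: -0.0889 × log₂(0.0889) = 0.3104
  p(1,1)=2/45: -0.0444 × log₂(0.0444) = 0.1996
  p(1,2)=7/45: -0.1556 × log₂(0.1556) = 0.4176
  p(2,0)=7/45: -0.1556 × log₂(0.1556) = 0.4176
  p(2,1)=4/45: -0.0889 × log₂(0.0889) = 0.3104
  p(2,2)=1/15: -0.0667 × log₂(0.0667) = 0.2605
H(X,Y) = 3.0616 bits


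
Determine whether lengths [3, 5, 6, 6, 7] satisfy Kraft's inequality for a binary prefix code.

Kraft inequality: Σ 2^(-l_i) ≤ 1 for prefix-free code
Calculating: 2^(-3) + 2^(-5) + 2^(-6) + 2^(-6) + 2^(-7)
= 0.125 + 0.03125 + 0.015625 + 0.015625 + 0.0078125
= 0.1953
Since 0.1953 ≤ 1, prefix-free code exists


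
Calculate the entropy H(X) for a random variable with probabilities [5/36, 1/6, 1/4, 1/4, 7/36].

H(X) = -Σ p(x) log₂ p(x)
  -5/36 × log₂(5/36) = 0.3956
  -1/6 × log₂(1/6) = 0.4308
  -1/4 × log₂(1/4) = 0.5000
  -1/4 × log₂(1/4) = 0.5000
  -7/36 × log₂(7/36) = 0.4594
H(X) = 2.2858 bits


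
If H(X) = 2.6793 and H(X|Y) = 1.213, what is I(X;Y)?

I(X;Y) = H(X) - H(X|Y)
I(X;Y) = 2.6793 - 1.213 = 1.4663 bits


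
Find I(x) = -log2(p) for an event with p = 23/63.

Information content I(x) = -log₂(p(x))
I = -log₂(23/63) = -log₂(0.3651)
I = 1.4537 bits


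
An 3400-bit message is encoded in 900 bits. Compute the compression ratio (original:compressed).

Compression ratio = Original / Compressed
= 3400 / 900 = 3.78:1


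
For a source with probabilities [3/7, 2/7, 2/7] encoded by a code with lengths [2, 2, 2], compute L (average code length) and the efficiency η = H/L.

Average length L = Σ p_i × l_i = 2.0000 bits
Entropy H = 1.5567 bits
Efficiency η = H/L × 100% = 77.83%


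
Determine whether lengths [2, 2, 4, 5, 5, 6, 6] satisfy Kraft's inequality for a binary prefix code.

Kraft inequality: Σ 2^(-l_i) ≤ 1 for prefix-free code
Calculating: 2^(-2) + 2^(-2) + 2^(-4) + 2^(-5) + 2^(-5) + 2^(-6) + 2^(-6)
= 0.25 + 0.25 + 0.0625 + 0.03125 + 0.03125 + 0.015625 + 0.015625
= 0.6562
Since 0.6562 ≤ 1, prefix-free code exists


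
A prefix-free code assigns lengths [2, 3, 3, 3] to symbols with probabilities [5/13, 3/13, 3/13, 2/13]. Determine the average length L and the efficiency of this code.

Average length L = Σ p_i × l_i = 2.6154 bits
Entropy H = 1.9220 bits
Efficiency η = H/L × 100% = 73.49%


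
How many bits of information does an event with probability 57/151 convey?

Information content I(x) = -log₂(p(x))
I = -log₂(57/151) = -log₂(0.3775)
I = 1.4055 bits


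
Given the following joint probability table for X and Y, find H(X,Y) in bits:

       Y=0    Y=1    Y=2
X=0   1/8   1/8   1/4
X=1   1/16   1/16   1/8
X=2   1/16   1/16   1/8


H(X,Y) = -Σ p(x,y) log₂ p(x,y)
  p(0,0)=1/8: -0.1250 × log₂(0.1250) = 0.3750
  p(0,1)=1/8: -0.1250 × log₂(0.1250) = 0.3750
  p(0,2)=1/4: -0.2500 × log₂(0.2500) = 0.5000
  p(1,0)=1/16: -0.0625 × log₂(0.0625) = 0.2500
  p(1,1)=1/16: -0.0625 × log₂(0.0625) = 0.2500
  p(1,2)=1/8: -0.1250 × log₂(0.1250) = 0.3750
  p(2,0)=1/16: -0.0625 × log₂(0.0625) = 0.2500
  p(2,1)=1/16: -0.0625 × log₂(0.0625) = 0.2500
  p(2,2)=1/8: -0.1250 × log₂(0.1250) = 0.3750
H(X,Y) = 3.0000 bits


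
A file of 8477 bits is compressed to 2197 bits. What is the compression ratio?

Compression ratio = Original / Compressed
= 8477 / 2197 = 3.86:1


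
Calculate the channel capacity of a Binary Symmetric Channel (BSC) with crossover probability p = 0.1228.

For BSC with error probability p:
C = 1 - H(p) where H(p) is binary entropy
H(0.1228) = -0.1228 × log₂(0.1228) - 0.8772 × log₂(0.8772)
H(p) = 0.5374
C = 1 - 0.5374 = 0.4626 bits/use


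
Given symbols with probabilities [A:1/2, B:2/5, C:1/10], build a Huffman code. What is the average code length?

Huffman tree construction:
Combine smallest probabilities repeatedly
Resulting codes:
  A: 0 (length 1)
  B: 11 (length 2)
  C: 10 (length 2)
Average length = Σ p(s) × length(s) = 1.5000 bits


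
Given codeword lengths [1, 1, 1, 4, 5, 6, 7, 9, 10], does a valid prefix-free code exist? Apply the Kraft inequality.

Kraft inequality: Σ 2^(-l_i) ≤ 1 for prefix-free code
Calculating: 2^(-1) + 2^(-1) + 2^(-1) + 2^(-4) + 2^(-5) + 2^(-6) + 2^(-7) + 2^(-9) + 2^(-10)
= 0.5 + 0.5 + 0.5 + 0.0625 + 0.03125 + 0.015625 + 0.0078125 + 0.001953125 + 0.0009765625
= 1.6201
Since 1.6201 > 1, prefix-free code does not exist


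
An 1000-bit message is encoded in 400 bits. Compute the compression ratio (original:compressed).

Compression ratio = Original / Compressed
= 1000 / 400 = 2.50:1


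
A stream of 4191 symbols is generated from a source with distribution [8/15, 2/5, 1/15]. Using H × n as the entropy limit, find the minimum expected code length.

Entropy H = 1.2729 bits/symbol
Minimum bits = H × n = 1.2729 × 4191
= 5334.75 bits


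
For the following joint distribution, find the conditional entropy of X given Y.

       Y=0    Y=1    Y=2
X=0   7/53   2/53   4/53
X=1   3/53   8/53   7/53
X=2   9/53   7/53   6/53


H(X|Y) = Σ_y p(y) H(X|Y=y)
  p(Y=0) = 19/53, H(X|Y=0) = 1.4618
  p(Y=1) = 17/53, H(X|Y=1) = 1.4021
  p(Y=2) = 17/53, H(X|Y=2) = 1.5486
H(X|Y) = 0.3585×1.4618 + 0.3208×1.4021 + 0.3208×1.5486 = 1.4705 bits


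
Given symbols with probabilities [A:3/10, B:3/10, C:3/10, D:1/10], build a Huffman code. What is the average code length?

Huffman tree construction:
Combine smallest probabilities repeatedly
Resulting codes:
  A: 01 (length 2)
  B: 10 (length 2)
  C: 11 (length 2)
  D: 00 (length 2)
Average length = Σ p(s) × length(s) = 2.0000 bits


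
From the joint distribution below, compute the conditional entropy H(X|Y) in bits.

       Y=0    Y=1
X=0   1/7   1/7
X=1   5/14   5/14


H(X|Y) = Σ_y p(y) H(X|Y=y)
  p(Y=0) = 1/2, H(X|Y=0) = 0.8631
  p(Y=1) = 1/2, H(X|Y=1) = 0.8631
H(X|Y) = 0.5000×0.8631 + 0.5000×0.8631 = 0.8631 bits


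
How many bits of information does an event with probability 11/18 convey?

Information content I(x) = -log₂(p(x))
I = -log₂(11/18) = -log₂(0.6111)
I = 0.7105 bits


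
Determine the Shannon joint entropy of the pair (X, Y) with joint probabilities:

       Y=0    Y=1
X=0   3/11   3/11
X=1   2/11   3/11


H(X,Y) = -Σ p(x,y) log₂ p(x,y)
  p(0,0)=3/11: -0.2727 × log₂(0.2727) = 0.5112
  p(0,1)=3/11: -0.2727 × log₂(0.2727) = 0.5112
  p(1,0)=2/11: -0.1818 × log₂(0.1818) = 0.4472
  p(1,1)=3/11: -0.2727 × log₂(0.2727) = 0.5112
H(X,Y) = 1.9808 bits


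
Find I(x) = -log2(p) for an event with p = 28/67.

Information content I(x) = -log₂(p(x))
I = -log₂(28/67) = -log₂(0.4179)
I = 1.2587 bits


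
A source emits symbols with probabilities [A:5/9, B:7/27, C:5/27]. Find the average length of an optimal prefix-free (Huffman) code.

Huffman tree construction:
Combine smallest probabilities repeatedly
Resulting codes:
  A: 1 (length 1)
  B: 01 (length 2)
  C: 00 (length 2)
Average length = Σ p(s) × length(s) = 1.4444 bits


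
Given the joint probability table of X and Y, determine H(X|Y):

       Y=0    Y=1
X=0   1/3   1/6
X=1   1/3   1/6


H(X|Y) = Σ_y p(y) H(X|Y=y)
  p(Y=0) = 2/3, H(X|Y=0) = 1.0000
  p(Y=1) = 1/3, H(X|Y=1) = 1.0000
H(X|Y) = 0.6667×1.0000 + 0.3333×1.0000 = 1.0000 bits


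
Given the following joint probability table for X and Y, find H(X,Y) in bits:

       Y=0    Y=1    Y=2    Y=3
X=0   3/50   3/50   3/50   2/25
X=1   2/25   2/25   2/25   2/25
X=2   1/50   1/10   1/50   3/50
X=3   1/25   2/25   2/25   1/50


H(X,Y) = -Σ p(x,y) log₂ p(x,y)
  p(0,0)=3/50: -0.0600 × log₂(0.0600) = 0.2435
  p(0,1)=3/50: -0.0600 × log₂(0.0600) = 0.2435
  p(0,2)=3/50: -0.0600 × log₂(0.0600) = 0.2435
  p(0,3)=2/25: -0.0800 × log₂(0.0800) = 0.2915
  p(1,0)=2/25: -0.0800 × log₂(0.0800) = 0.2915
  p(1,1)=2/25: -0.0800 × log₂(0.0800) = 0.2915
  p(1,2)=2/25: -0.0800 × log₂(0.0800) = 0.2915
  p(1,3)=2/25: -0.0800 × log₂(0.0800) = 0.2915
  p(2,0)=1/50: -0.0200 × log₂(0.0200) = 0.1129
  p(2,1)=1/10: -0.1000 × log₂(0.1000) = 0.3322
  p(2,2)=1/50: -0.0200 × log₂(0.0200) = 0.1129
  p(2,3)=3/50: -0.0600 × log₂(0.0600) = 0.2435
  p(3,0)=1/25: -0.0400 × log₂(0.0400) = 0.1858
  p(3,1)=2/25: -0.0800 × log₂(0.0800) = 0.2915
  p(3,2)=2/25: -0.0800 × log₂(0.0800) = 0.2915
  p(3,3)=1/50: -0.0200 × log₂(0.0200) = 0.1129
H(X,Y) = 3.8713 bits


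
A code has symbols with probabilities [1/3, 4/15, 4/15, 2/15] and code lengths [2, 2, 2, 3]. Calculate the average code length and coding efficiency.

Average length L = Σ p_i × l_i = 2.1333 bits
Entropy H = 1.9329 bits
Efficiency η = H/L × 100% = 90.61%


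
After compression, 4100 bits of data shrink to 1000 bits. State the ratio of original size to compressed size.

Compression ratio = Original / Compressed
= 4100 / 1000 = 4.10:1


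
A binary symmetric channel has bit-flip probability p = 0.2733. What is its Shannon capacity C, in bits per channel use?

For BSC with error probability p:
C = 1 - H(p) where H(p) is binary entropy
H(0.2733) = -0.2733 × log₂(0.2733) - 0.7267 × log₂(0.7267)
H(p) = 0.8462
C = 1 - 0.8462 = 0.1538 bits/use


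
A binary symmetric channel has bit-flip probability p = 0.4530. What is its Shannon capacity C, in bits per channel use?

For BSC with error probability p:
C = 1 - H(p) where H(p) is binary entropy
H(0.4530) = -0.4530 × log₂(0.4530) - 0.5470 × log₂(0.5470)
H(p) = 0.9936
C = 1 - 0.9936 = 0.0064 bits/use


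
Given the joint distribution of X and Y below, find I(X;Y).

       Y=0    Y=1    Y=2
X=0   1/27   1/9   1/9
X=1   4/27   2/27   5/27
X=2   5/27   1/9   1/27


H(X) = 1.5610, H(Y) = 1.5790, H(X,Y) = 2.9962
I(X;Y) = H(X) + H(Y) - H(X,Y) = 0.1438 bits


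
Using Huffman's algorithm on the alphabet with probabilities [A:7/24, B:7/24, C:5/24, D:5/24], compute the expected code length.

Huffman tree construction:
Combine smallest probabilities repeatedly
Resulting codes:
  A: 10 (length 2)
  B: 11 (length 2)
  C: 00 (length 2)
  D: 01 (length 2)
Average length = Σ p(s) × length(s) = 2.0000 bits


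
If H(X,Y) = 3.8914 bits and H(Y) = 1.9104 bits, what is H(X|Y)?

Chain rule: H(X,Y) = H(X|Y) + H(Y)
H(X|Y) = H(X,Y) - H(Y) = 3.8914 - 1.9104 = 1.981 bits


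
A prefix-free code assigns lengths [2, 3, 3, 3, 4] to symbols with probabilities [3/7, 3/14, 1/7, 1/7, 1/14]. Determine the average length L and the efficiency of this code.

Average length L = Σ p_i × l_i = 2.6429 bits
Entropy H = 2.0742 bits
Efficiency η = H/L × 100% = 78.48%


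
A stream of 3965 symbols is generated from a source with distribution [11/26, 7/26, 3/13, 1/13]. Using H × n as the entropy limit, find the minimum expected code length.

Entropy H = 1.8076 bits/symbol
Minimum bits = H × n = 1.8076 × 3965
= 7166.95 bits


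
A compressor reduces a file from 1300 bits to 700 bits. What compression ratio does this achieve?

Compression ratio = Original / Compressed
= 1300 / 700 = 1.86:1


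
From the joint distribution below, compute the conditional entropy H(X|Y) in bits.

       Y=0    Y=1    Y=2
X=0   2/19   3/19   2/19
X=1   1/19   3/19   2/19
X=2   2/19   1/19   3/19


H(X|Y) = Σ_y p(y) H(X|Y=y)
  p(Y=0) = 5/19, H(X|Y=0) = 1.5219
  p(Y=1) = 7/19, H(X|Y=1) = 1.4488
  p(Y=2) = 7/19, H(X|Y=2) = 1.5567
H(X|Y) = 0.2632×1.5219 + 0.3684×1.4488 + 0.3684×1.5567 = 1.5078 bits


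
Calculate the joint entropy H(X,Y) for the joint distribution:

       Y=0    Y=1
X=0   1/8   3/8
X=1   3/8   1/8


H(X,Y) = -Σ p(x,y) log₂ p(x,y)
  p(0,0)=1/8: -0.1250 × log₂(0.1250) = 0.3750
  p(0,1)=3/8: -0.3750 × log₂(0.3750) = 0.5306
  p(1,0)=3/8: -0.3750 × log₂(0.3750) = 0.5306
  p(1,1)=1/8: -0.1250 × log₂(0.1250) = 0.3750
H(X,Y) = 1.8113 bits


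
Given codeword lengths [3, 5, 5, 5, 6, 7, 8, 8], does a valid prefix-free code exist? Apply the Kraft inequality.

Kraft inequality: Σ 2^(-l_i) ≤ 1 for prefix-free code
Calculating: 2^(-3) + 2^(-5) + 2^(-5) + 2^(-5) + 2^(-6) + 2^(-7) + 2^(-8) + 2^(-8)
= 0.125 + 0.03125 + 0.03125 + 0.03125 + 0.015625 + 0.0078125 + 0.00390625 + 0.00390625
= 0.2500
Since 0.2500 ≤ 1, prefix-free code exists


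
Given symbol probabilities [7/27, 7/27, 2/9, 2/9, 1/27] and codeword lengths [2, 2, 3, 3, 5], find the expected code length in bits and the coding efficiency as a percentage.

Average length L = Σ p_i × l_i = 2.5556 bits
Entropy H = 2.1503 bits
Efficiency η = H/L × 100% = 84.14%


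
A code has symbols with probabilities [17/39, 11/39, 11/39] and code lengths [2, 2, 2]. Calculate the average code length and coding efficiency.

Average length L = Σ p_i × l_i = 2.0000 bits
Entropy H = 1.5522 bits
Efficiency η = H/L × 100% = 77.61%


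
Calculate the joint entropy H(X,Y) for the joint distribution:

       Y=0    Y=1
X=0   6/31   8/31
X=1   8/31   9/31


H(X,Y) = -Σ p(x,y) log₂ p(x,y)
  p(0,0)=6/31: -0.1935 × log₂(0.1935) = 0.4586
  p(0,1)=8/31: -0.2581 × log₂(0.2581) = 0.5043
  p(1,0)=8/31: -0.2581 × log₂(0.2581) = 0.5043
  p(1,1)=9/31: -0.2903 × log₂(0.2903) = 0.5180
H(X,Y) = 1.9852 bits


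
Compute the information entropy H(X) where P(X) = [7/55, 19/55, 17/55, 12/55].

H(X) = -Σ p(x) log₂ p(x)
  -7/55 × log₂(7/55) = 0.3785
  -19/55 × log₂(19/55) = 0.5297
  -17/55 × log₂(17/55) = 0.5236
  -12/55 × log₂(12/55) = 0.4792
H(X) = 1.9110 bits


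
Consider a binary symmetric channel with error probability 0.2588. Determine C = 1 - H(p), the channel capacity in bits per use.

For BSC with error probability p:
C = 1 - H(p) where H(p) is binary entropy
H(0.2588) = -0.2588 × log₂(0.2588) - 0.7412 × log₂(0.7412)
H(p) = 0.8249
C = 1 - 0.8249 = 0.1751 bits/use


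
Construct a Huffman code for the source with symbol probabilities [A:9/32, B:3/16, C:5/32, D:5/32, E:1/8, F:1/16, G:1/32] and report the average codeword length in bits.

Huffman tree construction:
Combine smallest probabilities repeatedly
Resulting codes:
  A: 10 (length 2)
  B: 00 (length 2)
  C: 110 (length 3)
  D: 111 (length 3)
  E: 011 (length 3)
  F: 0101 (length 4)
  G: 0100 (length 4)
Average length = Σ p(s) × length(s) = 2.6250 bits


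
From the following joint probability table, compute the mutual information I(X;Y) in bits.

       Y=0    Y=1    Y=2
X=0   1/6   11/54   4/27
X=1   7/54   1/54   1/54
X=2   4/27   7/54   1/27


H(X) = 1.4471, H(Y) = 1.5178, H(X,Y) = 2.8681
I(X;Y) = H(X) + H(Y) - H(X,Y) = 0.0967 bits


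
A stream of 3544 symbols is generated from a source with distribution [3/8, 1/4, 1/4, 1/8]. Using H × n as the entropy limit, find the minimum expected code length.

Entropy H = 1.9056 bits/symbol
Minimum bits = H × n = 1.9056 × 3544
= 6753.58 bits


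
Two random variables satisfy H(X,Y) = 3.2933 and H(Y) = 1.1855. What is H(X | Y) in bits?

Chain rule: H(X,Y) = H(X|Y) + H(Y)
H(X|Y) = H(X,Y) - H(Y) = 3.2933 - 1.1855 = 2.1078 bits


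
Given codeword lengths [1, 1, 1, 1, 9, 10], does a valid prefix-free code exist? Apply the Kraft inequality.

Kraft inequality: Σ 2^(-l_i) ≤ 1 for prefix-free code
Calculating: 2^(-1) + 2^(-1) + 2^(-1) + 2^(-1) + 2^(-9) + 2^(-10)
= 0.5 + 0.5 + 0.5 + 0.5 + 0.001953125 + 0.0009765625
= 2.0029
Since 2.0029 > 1, prefix-free code does not exist


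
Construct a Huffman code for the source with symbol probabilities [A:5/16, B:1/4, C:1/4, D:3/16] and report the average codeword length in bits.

Huffman tree construction:
Combine smallest probabilities repeatedly
Resulting codes:
  A: 11 (length 2)
  B: 01 (length 2)
  C: 10 (length 2)
  D: 00 (length 2)
Average length = Σ p(s) × length(s) = 2.0000 bits


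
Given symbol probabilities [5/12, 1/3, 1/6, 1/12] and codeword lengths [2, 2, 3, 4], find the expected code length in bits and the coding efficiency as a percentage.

Average length L = Σ p_i × l_i = 2.3333 bits
Entropy H = 1.7842 bits
Efficiency η = H/L × 100% = 76.46%


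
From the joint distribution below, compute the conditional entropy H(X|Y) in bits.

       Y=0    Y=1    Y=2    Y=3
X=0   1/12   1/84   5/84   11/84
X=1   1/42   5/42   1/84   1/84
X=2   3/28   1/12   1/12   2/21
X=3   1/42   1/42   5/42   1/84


H(X|Y) = Σ_y p(y) H(X|Y=y)
  p(Y=0) = 5/21, H(X|Y=0) = 1.7129
  p(Y=1) = 5/21, H(X|Y=1) = 1.5784
  p(Y=2) = 23/84, H(X|Y=2) = 1.7201
  p(Y=3) = 1/4, H(X|Y=3) = 1.4374
H(X|Y) = 0.2381×1.7129 + 0.2381×1.5784 + 0.2738×1.7201 + 0.2500×1.4374 = 1.6140 bits


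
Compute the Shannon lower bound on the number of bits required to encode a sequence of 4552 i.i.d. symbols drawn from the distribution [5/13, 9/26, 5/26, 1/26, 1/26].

Entropy H = 1.8790 bits/symbol
Minimum bits = H × n = 1.8790 × 4552
= 8553.07 bits


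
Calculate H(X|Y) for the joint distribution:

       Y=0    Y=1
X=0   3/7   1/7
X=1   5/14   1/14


H(X|Y) = Σ_y p(y) H(X|Y=y)
  p(Y=0) = 11/14, H(X|Y=0) = 0.9940
  p(Y=1) = 3/14, H(X|Y=1) = 0.9183
H(X|Y) = 0.7857×0.9940 + 0.2143×0.9183 = 0.9778 bits


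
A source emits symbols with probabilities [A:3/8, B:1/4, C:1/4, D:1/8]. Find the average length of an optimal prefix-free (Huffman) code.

Huffman tree construction:
Combine smallest probabilities repeatedly
Resulting codes:
  A: 11 (length 2)
  B: 01 (length 2)
  C: 10 (length 2)
  D: 00 (length 2)
Average length = Σ p(s) × length(s) = 2.0000 bits


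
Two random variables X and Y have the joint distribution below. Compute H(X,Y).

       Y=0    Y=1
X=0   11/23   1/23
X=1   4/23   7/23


H(X,Y) = -Σ p(x,y) log₂ p(x,y)
  p(0,0)=11/23: -0.4783 × log₂(0.4783) = 0.5089
  p(0,1)=1/23: -0.0435 × log₂(0.0435) = 0.1967
  p(1,0)=4/23: -0.1739 × log₂(0.1739) = 0.4389
  p(1,1)=7/23: -0.3043 × log₂(0.3043) = 0.5223
H(X,Y) = 1.6668 bits


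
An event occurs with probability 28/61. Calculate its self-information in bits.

Information content I(x) = -log₂(p(x))
I = -log₂(28/61) = -log₂(0.4590)
I = 1.1234 bits


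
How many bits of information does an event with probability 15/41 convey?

Information content I(x) = -log₂(p(x))
I = -log₂(15/41) = -log₂(0.3659)
I = 1.4507 bits


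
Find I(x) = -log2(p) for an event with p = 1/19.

Information content I(x) = -log₂(p(x))
I = -log₂(1/19) = -log₂(0.0526)
I = 4.2479 bits


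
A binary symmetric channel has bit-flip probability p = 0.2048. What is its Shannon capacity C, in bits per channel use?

For BSC with error probability p:
C = 1 - H(p) where H(p) is binary entropy
H(0.2048) = -0.2048 × log₂(0.2048) - 0.7952 × log₂(0.7952)
H(p) = 0.7314
C = 1 - 0.7314 = 0.2686 bits/use


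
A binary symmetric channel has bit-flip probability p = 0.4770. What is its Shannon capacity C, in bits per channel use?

For BSC with error probability p:
C = 1 - H(p) where H(p) is binary entropy
H(0.4770) = -0.4770 × log₂(0.4770) - 0.5230 × log₂(0.5230)
H(p) = 0.9985
C = 1 - 0.9985 = 0.0015 bits/use


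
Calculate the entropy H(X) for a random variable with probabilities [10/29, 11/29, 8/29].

H(X) = -Σ p(x) log₂ p(x)
  -10/29 × log₂(10/29) = 0.5297
  -11/29 × log₂(11/29) = 0.5305
  -8/29 × log₂(8/29) = 0.5125
H(X) = 1.5727 bits


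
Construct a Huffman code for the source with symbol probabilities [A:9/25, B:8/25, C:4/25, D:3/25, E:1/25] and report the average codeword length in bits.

Huffman tree construction:
Combine smallest probabilities repeatedly
Resulting codes:
  A: 0 (length 1)
  B: 10 (length 2)
  C: 110 (length 3)
  D: 1111 (length 4)
  E: 1110 (length 4)
Average length = Σ p(s) × length(s) = 2.1200 bits


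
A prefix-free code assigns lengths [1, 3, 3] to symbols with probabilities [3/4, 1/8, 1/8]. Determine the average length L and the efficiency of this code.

Average length L = Σ p_i × l_i = 1.5000 bits
Entropy H = 1.0613 bits
Efficiency η = H/L × 100% = 70.75%


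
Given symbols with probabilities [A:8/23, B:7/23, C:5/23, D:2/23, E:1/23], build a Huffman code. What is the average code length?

Huffman tree construction:
Combine smallest probabilities repeatedly
Resulting codes:
  A: 11 (length 2)
  B: 10 (length 2)
  C: 01 (length 2)
  D: 001 (length 3)
  E: 000 (length 3)
Average length = Σ p(s) × length(s) = 2.1304 bits


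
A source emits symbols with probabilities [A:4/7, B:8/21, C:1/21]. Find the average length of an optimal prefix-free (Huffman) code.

Huffman tree construction:
Combine smallest probabilities repeatedly
Resulting codes:
  A: 1 (length 1)
  B: 01 (length 2)
  C: 00 (length 2)
Average length = Σ p(s) × length(s) = 1.4286 bits


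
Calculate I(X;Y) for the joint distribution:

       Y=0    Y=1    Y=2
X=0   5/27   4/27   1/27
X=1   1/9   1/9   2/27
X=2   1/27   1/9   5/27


H(X) = 1.5790, H(Y) = 1.5790, H(X,Y) = 2.9962
I(X;Y) = H(X) + H(Y) - H(X,Y) = 0.1618 bits


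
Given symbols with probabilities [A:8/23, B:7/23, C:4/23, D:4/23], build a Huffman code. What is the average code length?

Huffman tree construction:
Combine smallest probabilities repeatedly
Resulting codes:
  A: 11 (length 2)
  B: 10 (length 2)
  C: 00 (length 2)
  D: 01 (length 2)
Average length = Σ p(s) × length(s) = 2.0000 bits


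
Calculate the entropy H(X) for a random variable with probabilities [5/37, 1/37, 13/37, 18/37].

H(X) = -Σ p(x) log₂ p(x)
  -5/37 × log₂(5/37) = 0.3902
  -1/37 × log₂(1/37) = 0.1408
  -13/37 × log₂(13/37) = 0.5302
  -18/37 × log₂(18/37) = 0.5057
H(X) = 1.5669 bits


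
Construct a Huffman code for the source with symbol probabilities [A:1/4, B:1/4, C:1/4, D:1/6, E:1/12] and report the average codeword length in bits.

Huffman tree construction:
Combine smallest probabilities repeatedly
Resulting codes:
  A: 00 (length 2)
  B: 01 (length 2)
  C: 10 (length 2)
  D: 111 (length 3)
  E: 110 (length 3)
Average length = Σ p(s) × length(s) = 2.2500 bits


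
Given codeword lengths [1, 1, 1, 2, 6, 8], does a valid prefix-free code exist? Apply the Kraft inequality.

Kraft inequality: Σ 2^(-l_i) ≤ 1 for prefix-free code
Calculating: 2^(-1) + 2^(-1) + 2^(-1) + 2^(-2) + 2^(-6) + 2^(-8)
= 0.5 + 0.5 + 0.5 + 0.25 + 0.015625 + 0.00390625
= 1.7695
Since 1.7695 > 1, prefix-free code does not exist


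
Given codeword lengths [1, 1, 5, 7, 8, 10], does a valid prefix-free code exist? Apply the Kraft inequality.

Kraft inequality: Σ 2^(-l_i) ≤ 1 for prefix-free code
Calculating: 2^(-1) + 2^(-1) + 2^(-5) + 2^(-7) + 2^(-8) + 2^(-10)
= 0.5 + 0.5 + 0.03125 + 0.0078125 + 0.00390625 + 0.0009765625
= 1.0439
Since 1.0439 > 1, prefix-free code does not exist


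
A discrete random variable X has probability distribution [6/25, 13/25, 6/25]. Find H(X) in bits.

H(X) = -Σ p(x) log₂ p(x)
  -6/25 × log₂(6/25) = 0.4941
  -13/25 × log₂(13/25) = 0.4906
  -6/25 × log₂(6/25) = 0.4941
H(X) = 1.4788 bits


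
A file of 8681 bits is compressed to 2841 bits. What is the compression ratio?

Compression ratio = Original / Compressed
= 8681 / 2841 = 3.06:1


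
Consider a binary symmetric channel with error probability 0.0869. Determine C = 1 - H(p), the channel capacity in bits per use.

For BSC with error probability p:
C = 1 - H(p) where H(p) is binary entropy
H(0.0869) = -0.0869 × log₂(0.0869) - 0.9131 × log₂(0.9131)
H(p) = 0.4260
C = 1 - 0.4260 = 0.5740 bits/use


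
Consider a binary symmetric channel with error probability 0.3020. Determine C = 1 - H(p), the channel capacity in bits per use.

For BSC with error probability p:
C = 1 - H(p) where H(p) is binary entropy
H(0.3020) = -0.3020 × log₂(0.3020) - 0.6980 × log₂(0.6980)
H(p) = 0.8837
C = 1 - 0.8837 = 0.1163 bits/use


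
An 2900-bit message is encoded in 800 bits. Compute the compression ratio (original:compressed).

Compression ratio = Original / Compressed
= 2900 / 800 = 3.62:1


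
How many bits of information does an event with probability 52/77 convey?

Information content I(x) = -log₂(p(x))
I = -log₂(52/77) = -log₂(0.6753)
I = 0.5663 bits


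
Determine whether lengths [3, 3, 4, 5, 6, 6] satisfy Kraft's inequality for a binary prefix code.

Kraft inequality: Σ 2^(-l_i) ≤ 1 for prefix-free code
Calculating: 2^(-3) + 2^(-3) + 2^(-4) + 2^(-5) + 2^(-6) + 2^(-6)
= 0.125 + 0.125 + 0.0625 + 0.03125 + 0.015625 + 0.015625
= 0.3750
Since 0.3750 ≤ 1, prefix-free code exists


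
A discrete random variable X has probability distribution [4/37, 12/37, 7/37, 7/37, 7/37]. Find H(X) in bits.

H(X) = -Σ p(x) log₂ p(x)
  -4/37 × log₂(4/37) = 0.3470
  -12/37 × log₂(12/37) = 0.5269
  -7/37 × log₂(7/37) = 0.4545
  -7/37 × log₂(7/37) = 0.4545
  -7/37 × log₂(7/37) = 0.4545
H(X) = 2.2372 bits


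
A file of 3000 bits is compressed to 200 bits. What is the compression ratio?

Compression ratio = Original / Compressed
= 3000 / 200 = 15.00:1


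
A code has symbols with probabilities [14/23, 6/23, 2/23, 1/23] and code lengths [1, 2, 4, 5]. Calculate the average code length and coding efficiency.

Average length L = Σ p_i × l_i = 1.6957 bits
Entropy H = 1.4447 bits
Efficiency η = H/L × 100% = 85.20%


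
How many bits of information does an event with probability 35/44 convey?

Information content I(x) = -log₂(p(x))
I = -log₂(35/44) = -log₂(0.7955)
I = 0.3301 bits


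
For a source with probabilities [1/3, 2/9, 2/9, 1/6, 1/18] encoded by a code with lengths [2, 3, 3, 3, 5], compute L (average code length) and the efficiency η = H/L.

Average length L = Σ p_i × l_i = 2.7778 bits
Entropy H = 2.1552 bits
Efficiency η = H/L × 100% = 77.59%


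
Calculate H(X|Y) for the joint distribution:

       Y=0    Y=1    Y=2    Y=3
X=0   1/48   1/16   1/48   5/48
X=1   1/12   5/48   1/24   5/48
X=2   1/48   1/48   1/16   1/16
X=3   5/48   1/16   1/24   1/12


H(X|Y) = Σ_y p(y) H(X|Y=y)
  p(Y=0) = 11/48, H(X|Y=0) = 1.6767
  p(Y=1) = 1/4, H(X|Y=1) = 1.8250
  p(Y=2) = 1/6, H(X|Y=2) = 1.9056
  p(Y=3) = 17/48, H(X|Y=3) = 1.9713
H(X|Y) = 0.2292×1.6767 + 0.2500×1.8250 + 0.1667×1.9056 + 0.3542×1.9713 = 1.8563 bits


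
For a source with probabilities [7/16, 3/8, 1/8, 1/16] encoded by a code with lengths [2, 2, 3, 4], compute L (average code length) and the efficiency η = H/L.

Average length L = Σ p_i × l_i = 2.2500 bits
Entropy H = 1.6774 bits
Efficiency η = H/L × 100% = 74.55%


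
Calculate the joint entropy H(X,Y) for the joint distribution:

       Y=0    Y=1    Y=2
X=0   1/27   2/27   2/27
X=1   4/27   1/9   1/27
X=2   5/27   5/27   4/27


H(X,Y) = -Σ p(x,y) log₂ p(x,y)
  p(0,0)=1/27: -0.0370 × log₂(0.0370) = 0.1761
  p(0,1)=2/27: -0.0741 × log₂(0.0741) = 0.2781
  p(0,2)=2/27: -0.0741 × log₂(0.0741) = 0.2781
  p(1,0)=4/27: -0.1481 × log₂(0.1481) = 0.4081
  p(1,1)=1/9: -0.1111 × log₂(0.1111) = 0.3522
  p(1,2)=1/27: -0.0370 × log₂(0.0370) = 0.1761
  p(2,0)=5/27: -0.1852 × log₂(0.1852) = 0.4505
  p(2,1)=5/27: -0.1852 × log₂(0.1852) = 0.4505
  p(2,2)=4/27: -0.1481 × log₂(0.1481) = 0.4081
H(X,Y) = 2.9781 bits
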